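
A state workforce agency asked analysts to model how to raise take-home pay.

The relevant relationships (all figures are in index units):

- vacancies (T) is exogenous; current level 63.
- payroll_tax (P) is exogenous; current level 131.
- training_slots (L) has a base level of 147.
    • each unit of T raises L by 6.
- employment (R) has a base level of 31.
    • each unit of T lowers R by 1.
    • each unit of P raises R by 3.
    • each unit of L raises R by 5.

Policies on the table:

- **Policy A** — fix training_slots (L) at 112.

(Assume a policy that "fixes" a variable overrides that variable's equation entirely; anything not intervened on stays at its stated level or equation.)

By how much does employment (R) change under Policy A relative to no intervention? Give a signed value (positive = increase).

-2065

Baseline:
  T = 63
  P = 131
  L = 147 + 6·63 = 525
  R = 31 − 63 + 3·131 + 5·525 = 2986
Policy A (L := 112):
  T = 63
  P = 131
  L = 112
  R = 31 − 63 + 3·131 + 5·112 = 921
Change in R: 921 − 2986 = -2065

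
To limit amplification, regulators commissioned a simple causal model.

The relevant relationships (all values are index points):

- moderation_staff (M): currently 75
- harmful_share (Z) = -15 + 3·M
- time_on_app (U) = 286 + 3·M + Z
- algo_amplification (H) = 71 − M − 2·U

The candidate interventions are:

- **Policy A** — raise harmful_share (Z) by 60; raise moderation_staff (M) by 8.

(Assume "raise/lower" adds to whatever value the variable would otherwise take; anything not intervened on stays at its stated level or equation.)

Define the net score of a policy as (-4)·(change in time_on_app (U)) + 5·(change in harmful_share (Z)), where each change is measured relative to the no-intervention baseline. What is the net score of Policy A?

Baseline:
  M = 75
  Z = -15 + 3·75 = 210
  U = 286 + 3·75 + 210 = 721
Policy A (Z + 60, M + 8):
  M = 75 + 8 = 83
  Z = -15 + 3·83 (+60 from intervention) = 294
  U = 286 + 3·83 + 294 = 829
ΔU = 829 − 721 = 108; ΔZ = 294 − 210 = 84
Score = (-4)·108 + 5·84 = -12

-12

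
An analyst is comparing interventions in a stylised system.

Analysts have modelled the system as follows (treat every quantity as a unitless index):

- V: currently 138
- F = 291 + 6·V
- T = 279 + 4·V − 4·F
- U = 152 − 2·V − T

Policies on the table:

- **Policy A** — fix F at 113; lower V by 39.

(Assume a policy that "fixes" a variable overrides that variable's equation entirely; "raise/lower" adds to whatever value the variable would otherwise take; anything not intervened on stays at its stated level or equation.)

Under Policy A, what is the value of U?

-269

Policy A (F := 113, V − 39):
  V = 138 − 39 = 99
  F = 113
  T = 279 + 4·99 − 4·113 = 223
  U = 152 − 2·99 − 223 = -269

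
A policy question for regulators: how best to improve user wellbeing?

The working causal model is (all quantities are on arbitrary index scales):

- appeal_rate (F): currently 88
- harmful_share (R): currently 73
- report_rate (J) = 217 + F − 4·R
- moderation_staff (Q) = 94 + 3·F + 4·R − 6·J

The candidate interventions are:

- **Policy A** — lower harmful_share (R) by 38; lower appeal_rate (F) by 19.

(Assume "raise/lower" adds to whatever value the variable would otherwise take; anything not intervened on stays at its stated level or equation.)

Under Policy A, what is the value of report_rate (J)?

146

Policy A (R − 38, F − 19):
  F = 88 − 19 = 69
  R = 73 − 38 = 35
  J = 217 + 69 − 4·35 = 146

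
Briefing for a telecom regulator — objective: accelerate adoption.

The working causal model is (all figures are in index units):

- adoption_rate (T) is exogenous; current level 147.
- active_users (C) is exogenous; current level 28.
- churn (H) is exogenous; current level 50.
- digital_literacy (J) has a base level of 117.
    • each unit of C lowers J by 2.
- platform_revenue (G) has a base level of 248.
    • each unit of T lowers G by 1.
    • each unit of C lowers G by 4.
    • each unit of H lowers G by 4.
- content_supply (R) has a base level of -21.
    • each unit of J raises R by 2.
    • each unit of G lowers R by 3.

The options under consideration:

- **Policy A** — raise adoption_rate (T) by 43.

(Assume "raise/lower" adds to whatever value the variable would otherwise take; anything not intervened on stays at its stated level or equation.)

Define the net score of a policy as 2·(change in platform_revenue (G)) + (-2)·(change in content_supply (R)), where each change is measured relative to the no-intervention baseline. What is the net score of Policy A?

-344

Baseline:
  T = 147
  C = 28
  H = 50
  J = 117 − 2·28 = 61
  G = 248 − 147 − 4·28 − 4·50 = -211
  R = -21 + 2·61 − 3·(-211) = 734
Policy A (T + 43):
  T = 147 + 43 = 190
  C = 28
  H = 50
  J = 117 − 2·28 = 61
  G = 248 − 190 − 4·28 − 4·50 = -254
  R = -21 + 2·61 − 3·(-254) = 863
ΔG = -254 − (-211) = -43; ΔR = 863 − 734 = 129
Score = 2·(-43) + (-2)·129 = -344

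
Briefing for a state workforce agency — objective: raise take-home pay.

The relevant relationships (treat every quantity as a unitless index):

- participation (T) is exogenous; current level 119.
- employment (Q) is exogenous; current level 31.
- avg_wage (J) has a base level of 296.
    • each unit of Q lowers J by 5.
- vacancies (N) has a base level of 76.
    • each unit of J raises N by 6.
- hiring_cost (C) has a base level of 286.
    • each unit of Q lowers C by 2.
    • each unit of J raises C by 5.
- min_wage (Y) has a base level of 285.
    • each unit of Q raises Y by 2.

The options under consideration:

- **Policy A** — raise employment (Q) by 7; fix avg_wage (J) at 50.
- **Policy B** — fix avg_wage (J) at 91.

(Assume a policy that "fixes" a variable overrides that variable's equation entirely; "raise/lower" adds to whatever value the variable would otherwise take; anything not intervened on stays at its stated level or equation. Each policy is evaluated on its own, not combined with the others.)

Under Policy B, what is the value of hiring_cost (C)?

Policy B (J := 91):
  Q = 31
  J = 91
  C = 286 − 2·31 + 5·91 = 679

679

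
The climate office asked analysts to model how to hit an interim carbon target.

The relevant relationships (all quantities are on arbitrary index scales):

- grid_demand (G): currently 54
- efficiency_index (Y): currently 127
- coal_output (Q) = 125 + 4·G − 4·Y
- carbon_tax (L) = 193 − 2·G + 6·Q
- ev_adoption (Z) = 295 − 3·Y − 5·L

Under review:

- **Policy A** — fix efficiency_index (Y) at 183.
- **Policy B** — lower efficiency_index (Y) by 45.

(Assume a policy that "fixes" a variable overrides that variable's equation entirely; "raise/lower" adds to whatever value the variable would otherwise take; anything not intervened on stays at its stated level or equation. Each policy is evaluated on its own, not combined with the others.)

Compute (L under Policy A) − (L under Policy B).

Policy A (Y := 183):
  G = 54
  Y = 183
  Q = 125 + 4·54 − 4·183 = -391
  L = 193 − 2·54 + 6·(-391) = -2261
Policy B (Y − 45):
  G = 54
  Y = 127 − 45 = 82
  Q = 125 + 4·54 − 4·82 = 13
  L = 193 − 2·54 + 6·13 = 163
L: -2261 − 163 = -2424

-2424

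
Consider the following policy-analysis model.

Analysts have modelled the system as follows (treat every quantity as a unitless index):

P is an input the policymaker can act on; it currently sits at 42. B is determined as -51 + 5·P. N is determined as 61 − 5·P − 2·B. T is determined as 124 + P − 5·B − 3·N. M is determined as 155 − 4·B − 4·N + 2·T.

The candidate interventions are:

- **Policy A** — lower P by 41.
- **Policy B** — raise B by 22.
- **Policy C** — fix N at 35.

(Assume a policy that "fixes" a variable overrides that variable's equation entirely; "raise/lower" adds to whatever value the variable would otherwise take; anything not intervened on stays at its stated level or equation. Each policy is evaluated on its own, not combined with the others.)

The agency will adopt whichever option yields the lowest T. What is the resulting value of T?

-734

Policy A (P − 41):
  P = 42 − 41 = 1
  B = -51 + 5·1 = -46
  N = 61 − 5·1 − 2·(-46) = 148
  T = 124 + 1 − 5·(-46) − 3·148 = -89
Policy B (B + 22):
  P = 42
  B = -51 + 5·42 (+22 from intervention) = 181
  N = 61 − 5·42 − 2·181 = -511
  T = 124 + 42 − 5·181 − 3·(-511) = 794
Policy C (N := 35):
  P = 42
  B = -51 + 5·42 = 159
  N = 35
  T = 124 + 42 − 5·159 − 3·35 = -734
Comparing — Policy A: T=-89, Policy B: T=794, Policy C: T=-734. Lowest is -734 (Policy C).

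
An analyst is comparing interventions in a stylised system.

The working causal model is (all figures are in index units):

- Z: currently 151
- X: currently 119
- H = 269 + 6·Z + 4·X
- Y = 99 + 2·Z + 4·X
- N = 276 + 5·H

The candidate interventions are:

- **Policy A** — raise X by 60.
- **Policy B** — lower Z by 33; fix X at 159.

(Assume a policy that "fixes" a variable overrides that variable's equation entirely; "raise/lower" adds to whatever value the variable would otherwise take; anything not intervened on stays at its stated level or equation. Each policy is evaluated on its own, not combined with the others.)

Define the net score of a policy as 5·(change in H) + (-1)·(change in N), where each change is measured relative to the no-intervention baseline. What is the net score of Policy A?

Baseline:
  Z = 151
  X = 119
  H = 269 + 6·151 + 4·119 = 1651
  N = 276 + 5·1651 = 8531
Policy A (X + 60):
  Z = 151
  X = 119 + 60 = 179
  H = 269 + 6·151 + 4·179 = 1891
  N = 276 + 5·1891 = 9731
ΔH = 1891 − 1651 = 240; ΔN = 9731 − 8531 = 1200
Score = 5·240 + (-1)·1200 = 0

0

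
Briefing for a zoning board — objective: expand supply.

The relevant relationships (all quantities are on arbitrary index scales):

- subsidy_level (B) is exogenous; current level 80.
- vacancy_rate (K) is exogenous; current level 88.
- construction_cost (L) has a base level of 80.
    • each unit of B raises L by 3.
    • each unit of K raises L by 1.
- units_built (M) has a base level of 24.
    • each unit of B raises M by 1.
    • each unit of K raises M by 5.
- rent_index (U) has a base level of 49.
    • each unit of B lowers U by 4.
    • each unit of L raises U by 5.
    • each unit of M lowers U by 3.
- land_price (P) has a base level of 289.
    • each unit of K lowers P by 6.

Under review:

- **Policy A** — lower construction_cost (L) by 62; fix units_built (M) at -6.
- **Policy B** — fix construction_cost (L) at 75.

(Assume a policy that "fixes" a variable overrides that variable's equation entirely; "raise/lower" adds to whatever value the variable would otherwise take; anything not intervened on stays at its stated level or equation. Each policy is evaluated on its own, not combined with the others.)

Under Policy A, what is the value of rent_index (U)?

Policy A (L − 62, M := -6):
  B = 80
  K = 88
  L = 80 + 3·80 + 88 (−62 from intervention) = 346
  M = -6
  U = 49 − 4·80 + 5·346 − 3·(-6) = 1477

1477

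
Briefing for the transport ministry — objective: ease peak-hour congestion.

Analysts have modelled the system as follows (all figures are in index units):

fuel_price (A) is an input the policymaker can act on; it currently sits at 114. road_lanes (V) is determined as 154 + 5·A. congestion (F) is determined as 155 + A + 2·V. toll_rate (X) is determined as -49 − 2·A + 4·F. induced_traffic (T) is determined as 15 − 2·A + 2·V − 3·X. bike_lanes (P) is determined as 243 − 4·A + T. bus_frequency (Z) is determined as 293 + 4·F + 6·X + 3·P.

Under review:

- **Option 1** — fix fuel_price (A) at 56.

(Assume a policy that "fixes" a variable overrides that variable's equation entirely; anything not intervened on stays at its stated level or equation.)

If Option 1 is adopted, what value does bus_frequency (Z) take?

-5486

Option 1 (A := 56):
  A = 56
  V = 154 + 5·56 = 434
  F = 155 + 56 + 2·434 = 1079
  X = -49 − 2·56 + 4·1079 = 4155
  T = 15 − 2·56 + 2·434 − 3·4155 = -11694
  P = 243 − 4·56 + (-11694) = -11675
  Z = 293 + 4·1079 + 6·4155 + 3·(-11675) = -5486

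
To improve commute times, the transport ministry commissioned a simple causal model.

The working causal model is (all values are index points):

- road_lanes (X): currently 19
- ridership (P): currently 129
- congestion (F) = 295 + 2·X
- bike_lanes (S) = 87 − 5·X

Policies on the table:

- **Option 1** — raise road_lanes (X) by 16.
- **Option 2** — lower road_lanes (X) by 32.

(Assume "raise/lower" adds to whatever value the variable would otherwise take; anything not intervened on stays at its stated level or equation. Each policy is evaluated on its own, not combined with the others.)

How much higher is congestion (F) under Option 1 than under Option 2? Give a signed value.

Option 1 (X + 16):
  X = 19 + 16 = 35
  F = 295 + 2·35 = 365
Option 2 (X − 32):
  X = 19 − 32 = -13
  F = 295 + 2·(-13) = 269
F: 365 − 269 = 96

96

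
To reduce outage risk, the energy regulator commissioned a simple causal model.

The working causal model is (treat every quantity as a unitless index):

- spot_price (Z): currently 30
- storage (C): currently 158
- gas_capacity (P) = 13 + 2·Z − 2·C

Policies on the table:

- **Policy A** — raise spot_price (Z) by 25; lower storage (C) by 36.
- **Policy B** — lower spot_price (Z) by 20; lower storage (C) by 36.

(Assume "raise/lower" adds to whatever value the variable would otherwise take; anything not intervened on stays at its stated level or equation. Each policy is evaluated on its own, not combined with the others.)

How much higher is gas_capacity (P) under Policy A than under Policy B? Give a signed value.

90

Policy A (Z + 25, C − 36):
  Z = 30 + 25 = 55
  C = 158 − 36 = 122
  P = 13 + 2·55 − 2·122 = -121
Policy B (Z − 20, C − 36):
  Z = 30 − 20 = 10
  C = 158 − 36 = 122
  P = 13 + 2·10 − 2·122 = -211
P: -121 − (-211) = 90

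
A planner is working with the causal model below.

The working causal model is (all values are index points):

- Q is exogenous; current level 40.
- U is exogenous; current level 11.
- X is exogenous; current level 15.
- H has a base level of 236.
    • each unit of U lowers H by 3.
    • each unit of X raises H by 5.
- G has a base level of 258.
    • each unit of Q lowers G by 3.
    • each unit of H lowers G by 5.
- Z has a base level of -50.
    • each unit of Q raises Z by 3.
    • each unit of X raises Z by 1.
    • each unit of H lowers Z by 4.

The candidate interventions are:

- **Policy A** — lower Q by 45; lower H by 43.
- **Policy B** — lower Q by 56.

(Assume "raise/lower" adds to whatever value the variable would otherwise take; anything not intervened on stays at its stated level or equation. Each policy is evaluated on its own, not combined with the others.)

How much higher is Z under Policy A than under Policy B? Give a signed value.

205

Policy A (Q − 45, H − 43):
  Q = 40 − 45 = -5
  U = 11
  X = 15
  H = 236 − 3·11 + 5·15 (−43 from intervention) = 235
  Z = -50 + 3·(-5) + 15 − 4·235 = -990
Policy B (Q − 56):
  Q = 40 − 56 = -16
  U = 11
  X = 15
  H = 236 − 3·11 + 5·15 = 278
  Z = -50 + 3·(-16) + 15 − 4·278 = -1195
Z: -990 − (-1195) = 205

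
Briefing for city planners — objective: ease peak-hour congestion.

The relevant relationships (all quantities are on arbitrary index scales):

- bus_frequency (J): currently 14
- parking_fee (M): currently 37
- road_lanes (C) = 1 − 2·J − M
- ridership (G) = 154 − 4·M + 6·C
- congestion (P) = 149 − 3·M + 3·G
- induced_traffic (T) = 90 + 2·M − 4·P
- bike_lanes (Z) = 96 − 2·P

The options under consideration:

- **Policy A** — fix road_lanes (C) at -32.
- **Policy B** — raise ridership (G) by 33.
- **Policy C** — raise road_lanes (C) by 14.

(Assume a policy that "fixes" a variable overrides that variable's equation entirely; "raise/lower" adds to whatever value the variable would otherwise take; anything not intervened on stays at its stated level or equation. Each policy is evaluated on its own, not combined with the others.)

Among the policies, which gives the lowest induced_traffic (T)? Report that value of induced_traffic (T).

2244

Policy A (C := -32):
  J = 14
  M = 37
  C = -32
  G = 154 − 4·37 + 6·(-32) = -186
  P = 149 − 3·37 + 3·(-186) = -520
  T = 90 + 2·37 − 4·(-520) = 2244
Policy B (G + 33):
  J = 14
  M = 37
  C = 1 − 2·14 − 37 = -64
  G = 154 − 4·37 + 6·(-64) (+33 from intervention) = -345
  P = 149 − 3·37 + 3·(-345) = -997
  T = 90 + 2·37 − 4·(-997) = 4152
Policy C (C + 14):
  J = 14
  M = 37
  C = 1 − 2·14 − 37 (+14 from intervention) = -50
  G = 154 − 4·37 + 6·(-50) = -294
  P = 149 − 3·37 + 3·(-294) = -844
  T = 90 + 2·37 − 4·(-844) = 3540
Comparing — Policy A: T=2244, Policy B: T=4152, Policy C: T=3540. Lowest is 2244 (Policy A).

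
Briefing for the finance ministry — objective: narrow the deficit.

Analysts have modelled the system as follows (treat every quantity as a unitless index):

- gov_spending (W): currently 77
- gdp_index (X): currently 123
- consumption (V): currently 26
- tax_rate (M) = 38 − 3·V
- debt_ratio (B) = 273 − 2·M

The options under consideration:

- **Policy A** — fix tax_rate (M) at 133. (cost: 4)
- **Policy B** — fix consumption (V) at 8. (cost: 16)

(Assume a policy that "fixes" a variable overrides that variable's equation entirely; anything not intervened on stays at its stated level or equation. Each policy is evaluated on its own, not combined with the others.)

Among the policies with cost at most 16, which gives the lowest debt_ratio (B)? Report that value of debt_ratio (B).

Policy A (M := 133):
  V = 26
  M = 133
  B = 273 − 2·133 = 7
Policy B (V := 8):
  V = 8
  M = 38 − 3·8 = 14
  B = 273 − 2·14 = 245
Comparing — Policy A: B=7, Policy B: B=245. Lowest is 7 (Policy A).

7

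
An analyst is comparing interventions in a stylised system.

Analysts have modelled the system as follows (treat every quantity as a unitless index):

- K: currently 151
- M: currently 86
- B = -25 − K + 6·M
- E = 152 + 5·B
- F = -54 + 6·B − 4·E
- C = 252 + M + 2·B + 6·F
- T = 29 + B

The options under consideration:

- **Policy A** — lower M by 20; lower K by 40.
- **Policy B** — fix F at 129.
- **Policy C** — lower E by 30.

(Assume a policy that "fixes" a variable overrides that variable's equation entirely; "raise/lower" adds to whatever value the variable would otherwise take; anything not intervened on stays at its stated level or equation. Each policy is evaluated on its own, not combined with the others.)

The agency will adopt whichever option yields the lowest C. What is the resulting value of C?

-30794

Policy A (M − 20, K − 40):
  K = 151 − 40 = 111
  M = 86 − 20 = 66
  B = -25 − 111 + 6·66 = 260
  E = 152 + 5·260 = 1452
  F = -54 + 6·260 − 4·1452 = -4302
  C = 252 + 66 + 2·260 + 6·(-4302) = -24974
Policy B (F := 129):
  K = 151
  M = 86
  B = -25 − 151 + 6·86 = 340
  E = 152 + 5·340 = 1852
  F = 129
  C = 252 + 86 + 2·340 + 6·129 = 1792
Policy C (E − 30):
  K = 151
  M = 86
  B = -25 − 151 + 6·86 = 340
  E = 152 + 5·340 (−30 from intervention) = 1822
  F = -54 + 6·340 − 4·1822 = -5302
  C = 252 + 86 + 2·340 + 6·(-5302) = -30794
Comparing — Policy A: C=-24974, Policy B: C=1792, Policy C: C=-30794. Lowest is -30794 (Policy C).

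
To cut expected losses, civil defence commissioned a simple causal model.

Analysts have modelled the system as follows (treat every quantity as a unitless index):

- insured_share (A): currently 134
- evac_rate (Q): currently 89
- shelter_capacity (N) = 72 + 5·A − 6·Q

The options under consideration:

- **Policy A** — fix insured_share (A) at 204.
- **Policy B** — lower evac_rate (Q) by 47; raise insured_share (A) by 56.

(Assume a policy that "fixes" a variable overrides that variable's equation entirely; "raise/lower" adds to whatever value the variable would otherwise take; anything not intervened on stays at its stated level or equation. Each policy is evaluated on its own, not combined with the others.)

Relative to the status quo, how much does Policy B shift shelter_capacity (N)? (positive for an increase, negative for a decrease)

Baseline:
  A = 134
  Q = 89
  N = 72 + 5·134 − 6·89 = 208
Policy B (Q − 47, A + 56):
  A = 134 + 56 = 190
  Q = 89 − 47 = 42
  N = 72 + 5·190 − 6·42 = 770
Change in N: 770 − 208 = 562

562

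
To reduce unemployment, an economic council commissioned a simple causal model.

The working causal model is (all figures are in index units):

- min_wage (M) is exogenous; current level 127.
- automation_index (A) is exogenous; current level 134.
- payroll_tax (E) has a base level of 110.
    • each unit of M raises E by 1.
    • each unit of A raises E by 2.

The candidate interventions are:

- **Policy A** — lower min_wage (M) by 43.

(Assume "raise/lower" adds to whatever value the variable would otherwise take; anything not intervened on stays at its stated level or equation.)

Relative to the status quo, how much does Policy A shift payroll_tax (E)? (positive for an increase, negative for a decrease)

-43

Baseline:
  M = 127
  A = 134
  E = 110 + 127 + 2·134 = 505
Policy A (M − 43):
  M = 127 − 43 = 84
  A = 134
  E = 110 + 84 + 2·134 = 462
Change in E: 462 − 505 = -43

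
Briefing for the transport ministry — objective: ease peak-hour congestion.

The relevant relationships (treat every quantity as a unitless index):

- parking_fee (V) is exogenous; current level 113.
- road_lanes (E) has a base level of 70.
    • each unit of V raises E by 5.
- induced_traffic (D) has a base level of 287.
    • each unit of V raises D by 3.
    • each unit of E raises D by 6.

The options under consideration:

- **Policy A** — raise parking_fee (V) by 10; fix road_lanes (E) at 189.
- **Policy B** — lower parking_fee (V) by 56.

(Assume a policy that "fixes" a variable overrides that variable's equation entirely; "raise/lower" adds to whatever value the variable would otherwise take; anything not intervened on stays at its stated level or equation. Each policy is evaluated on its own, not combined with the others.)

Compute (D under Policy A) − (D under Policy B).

-798

Policy A (V + 10, E := 189):
  V = 113 + 10 = 123
  E = 189
  D = 287 + 3·123 + 6·189 = 1790
Policy B (V − 56):
  V = 113 − 56 = 57
  E = 70 + 5·57 = 355
  D = 287 + 3·57 + 6·355 = 2588
D: 1790 − 2588 = -798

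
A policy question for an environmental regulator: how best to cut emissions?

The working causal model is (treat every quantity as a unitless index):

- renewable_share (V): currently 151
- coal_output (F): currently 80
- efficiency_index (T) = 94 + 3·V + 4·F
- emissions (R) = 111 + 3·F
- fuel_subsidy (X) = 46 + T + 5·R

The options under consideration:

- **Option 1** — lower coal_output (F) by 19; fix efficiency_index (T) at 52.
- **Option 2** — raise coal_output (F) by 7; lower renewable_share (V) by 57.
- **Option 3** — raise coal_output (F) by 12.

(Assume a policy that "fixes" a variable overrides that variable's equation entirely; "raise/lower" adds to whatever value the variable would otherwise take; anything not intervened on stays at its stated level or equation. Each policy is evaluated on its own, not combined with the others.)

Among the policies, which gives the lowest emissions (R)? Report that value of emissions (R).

294

Option 1 (F − 19, T := 52):
  F = 80 − 19 = 61
  R = 111 + 3·61 = 294
Option 2 (F + 7, V − 57):
  F = 80 + 7 = 87
  R = 111 + 3·87 = 372
Option 3 (F + 12):
  F = 80 + 12 = 92
  R = 111 + 3·92 = 387
Comparing — Option 1: R=294, Option 2: R=372, Option 3: R=387. Lowest is 294 (Option 1).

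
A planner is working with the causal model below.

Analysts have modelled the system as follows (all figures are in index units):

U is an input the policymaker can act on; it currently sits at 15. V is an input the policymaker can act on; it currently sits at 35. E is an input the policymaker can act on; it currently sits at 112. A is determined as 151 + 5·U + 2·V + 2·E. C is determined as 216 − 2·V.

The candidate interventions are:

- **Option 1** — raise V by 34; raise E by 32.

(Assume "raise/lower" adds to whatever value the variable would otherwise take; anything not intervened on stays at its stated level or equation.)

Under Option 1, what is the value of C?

78

Option 1 (V + 34, E + 32):
  V = 35 + 34 = 69
  C = 216 − 2·69 = 78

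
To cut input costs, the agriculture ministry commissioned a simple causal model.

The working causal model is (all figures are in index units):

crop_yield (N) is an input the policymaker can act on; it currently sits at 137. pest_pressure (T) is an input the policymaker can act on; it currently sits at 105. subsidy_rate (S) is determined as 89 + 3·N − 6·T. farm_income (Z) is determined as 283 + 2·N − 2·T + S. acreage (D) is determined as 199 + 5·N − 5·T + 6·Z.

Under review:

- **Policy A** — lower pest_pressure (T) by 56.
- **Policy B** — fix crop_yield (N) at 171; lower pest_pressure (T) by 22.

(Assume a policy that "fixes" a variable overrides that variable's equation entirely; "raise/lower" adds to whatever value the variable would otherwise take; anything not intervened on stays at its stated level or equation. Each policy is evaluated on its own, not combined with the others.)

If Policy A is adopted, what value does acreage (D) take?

Policy A (T − 56):
  N = 137
  T = 105 − 56 = 49
  S = 89 + 3·137 − 6·49 = 206
  Z = 283 + 2·137 − 2·49 + 206 = 665
  D = 199 + 5·137 − 5·49 + 6·665 = 4629

4629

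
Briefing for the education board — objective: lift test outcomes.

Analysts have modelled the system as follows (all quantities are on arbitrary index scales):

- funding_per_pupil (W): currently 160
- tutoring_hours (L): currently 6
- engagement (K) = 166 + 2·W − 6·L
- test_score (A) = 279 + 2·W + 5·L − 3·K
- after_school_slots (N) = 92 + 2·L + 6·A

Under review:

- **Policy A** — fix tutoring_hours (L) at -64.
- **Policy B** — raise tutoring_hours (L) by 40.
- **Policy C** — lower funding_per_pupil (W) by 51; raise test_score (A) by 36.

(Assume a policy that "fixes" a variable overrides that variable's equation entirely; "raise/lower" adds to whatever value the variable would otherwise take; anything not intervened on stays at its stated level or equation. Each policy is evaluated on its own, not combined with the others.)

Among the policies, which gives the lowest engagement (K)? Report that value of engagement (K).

210

Policy A (L := -64):
  W = 160
  L = -64
  K = 166 + 2·160 − 6·(-64) = 870
Policy B (L + 40):
  W = 160
  L = 6 + 40 = 46
  K = 166 + 2·160 − 6·46 = 210
Policy C (W − 51, A + 36):
  W = 160 − 51 = 109
  L = 6
  K = 166 + 2·109 − 6·6 = 348
Comparing — Policy A: K=870, Policy B: K=210, Policy C: K=348. Lowest is 210 (Policy B).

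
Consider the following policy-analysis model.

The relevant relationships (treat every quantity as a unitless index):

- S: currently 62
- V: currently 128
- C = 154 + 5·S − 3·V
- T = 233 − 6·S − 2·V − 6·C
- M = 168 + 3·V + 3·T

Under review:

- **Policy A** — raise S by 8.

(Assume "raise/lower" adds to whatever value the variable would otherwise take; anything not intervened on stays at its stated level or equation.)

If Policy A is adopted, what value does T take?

-1163

Policy A (S + 8):
  S = 62 + 8 = 70
  V = 128
  C = 154 + 5·70 − 3·128 = 120
  T = 233 − 6·70 − 2·128 − 6·120 = -1163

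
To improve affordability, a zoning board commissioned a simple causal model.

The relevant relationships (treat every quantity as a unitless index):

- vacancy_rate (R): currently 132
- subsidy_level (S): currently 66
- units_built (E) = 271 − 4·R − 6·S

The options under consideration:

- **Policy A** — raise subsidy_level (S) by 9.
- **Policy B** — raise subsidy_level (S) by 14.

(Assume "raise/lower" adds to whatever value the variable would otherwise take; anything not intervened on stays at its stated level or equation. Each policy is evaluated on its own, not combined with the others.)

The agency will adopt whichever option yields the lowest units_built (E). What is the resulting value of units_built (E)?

-737

Policy A (S + 9):
  R = 132
  S = 66 + 9 = 75
  E = 271 − 4·132 − 6·75 = -707
Policy B (S + 14):
  R = 132
  S = 66 + 14 = 80
  E = 271 − 4·132 − 6·80 = -737
Comparing — Policy A: E=-707, Policy B: E=-737. Lowest is -737 (Policy B).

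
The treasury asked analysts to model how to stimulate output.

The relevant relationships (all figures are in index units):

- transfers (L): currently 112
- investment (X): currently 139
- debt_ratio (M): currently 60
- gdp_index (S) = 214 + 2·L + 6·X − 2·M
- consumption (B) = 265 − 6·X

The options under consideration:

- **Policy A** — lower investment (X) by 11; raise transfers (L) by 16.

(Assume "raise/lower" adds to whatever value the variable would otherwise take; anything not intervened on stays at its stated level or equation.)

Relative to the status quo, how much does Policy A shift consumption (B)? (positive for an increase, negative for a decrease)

Baseline:
  X = 139
  B = 265 − 6·139 = -569
Policy A (X − 11, L + 16):
  X = 139 − 11 = 128
  B = 265 − 6·128 = -503
Change in B: -503 − (-569) = 66

66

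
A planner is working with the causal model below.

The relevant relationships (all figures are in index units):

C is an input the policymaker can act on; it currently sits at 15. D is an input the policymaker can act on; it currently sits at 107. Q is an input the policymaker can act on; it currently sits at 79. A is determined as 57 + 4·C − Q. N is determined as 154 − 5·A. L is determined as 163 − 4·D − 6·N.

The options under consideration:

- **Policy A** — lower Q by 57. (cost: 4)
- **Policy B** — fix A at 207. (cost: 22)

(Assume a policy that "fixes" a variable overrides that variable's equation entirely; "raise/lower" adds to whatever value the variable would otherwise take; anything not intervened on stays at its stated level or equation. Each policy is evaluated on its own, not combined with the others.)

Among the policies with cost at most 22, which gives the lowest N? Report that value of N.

-881

Policy A (Q − 57):
  C = 15
  Q = 79 − 57 = 22
  A = 57 + 4·15 − 22 = 95
  N = 154 − 5·95 = -321
Policy B (A := 207):
  C = 15
  Q = 79
  A = 207
  N = 154 − 5·207 = -881
Comparing — Policy A: N=-321, Policy B: N=-881. Lowest is -881 (Policy B).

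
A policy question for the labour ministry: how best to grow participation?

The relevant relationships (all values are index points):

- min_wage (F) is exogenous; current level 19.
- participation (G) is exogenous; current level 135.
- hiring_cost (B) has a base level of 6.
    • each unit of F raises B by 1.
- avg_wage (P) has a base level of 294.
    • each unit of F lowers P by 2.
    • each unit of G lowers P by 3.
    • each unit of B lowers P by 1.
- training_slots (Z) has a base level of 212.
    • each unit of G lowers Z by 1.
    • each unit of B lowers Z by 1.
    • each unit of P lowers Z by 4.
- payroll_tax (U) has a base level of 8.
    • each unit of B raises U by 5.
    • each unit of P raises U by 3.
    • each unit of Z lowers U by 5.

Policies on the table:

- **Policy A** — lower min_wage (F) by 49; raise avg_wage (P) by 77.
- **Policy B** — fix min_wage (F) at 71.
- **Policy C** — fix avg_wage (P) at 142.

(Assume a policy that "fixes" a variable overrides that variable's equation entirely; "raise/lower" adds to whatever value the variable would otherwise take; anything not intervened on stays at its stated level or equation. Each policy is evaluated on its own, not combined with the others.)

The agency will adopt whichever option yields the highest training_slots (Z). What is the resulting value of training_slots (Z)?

Policy A (F − 49, P + 77):
  F = 19 − 49 = -30
  G = 135
  B = 6 + (-30) = -24
  P = 294 − 2·(-30) − 3·135 − (-24) (+77 from intervention) = 50
  Z = 212 − 135 − (-24) − 4·50 = -99
Policy B (F := 71):
  F = 71
  G = 135
  B = 6 + 71 = 77
  P = 294 − 2·71 − 3·135 − 77 = -330
  Z = 212 − 135 − 77 − 4·(-330) = 1320
Policy C (P := 142):
  F = 19
  G = 135
  B = 6 + 19 = 25
  P = 142
  Z = 212 − 135 − 25 − 4·142 = -516
Comparing — Policy A: Z=-99, Policy B: Z=1320, Policy C: Z=-516. Highest is 1320 (Policy B).

1320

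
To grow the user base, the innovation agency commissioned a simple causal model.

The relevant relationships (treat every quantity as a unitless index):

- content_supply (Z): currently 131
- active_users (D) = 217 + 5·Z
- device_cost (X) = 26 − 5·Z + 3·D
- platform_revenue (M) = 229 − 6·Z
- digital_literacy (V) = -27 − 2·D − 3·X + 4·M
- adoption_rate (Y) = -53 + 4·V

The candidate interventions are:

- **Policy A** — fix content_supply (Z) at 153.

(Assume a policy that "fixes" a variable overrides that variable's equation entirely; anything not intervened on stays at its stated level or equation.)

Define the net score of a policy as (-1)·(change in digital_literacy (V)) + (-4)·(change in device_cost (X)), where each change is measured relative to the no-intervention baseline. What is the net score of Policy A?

528

Baseline:
  Z = 131
  D = 217 + 5·131 = 872
  X = 26 − 5·131 + 3·872 = 1987
  M = 229 − 6·131 = -557
  V = -27 − 2·872 − 3·1987 + 4·(-557) = -9960
Policy A (Z := 153):
  Z = 153
  D = 217 + 5·153 = 982
  X = 26 − 5·153 + 3·982 = 2207
  M = 229 − 6·153 = -689
  V = -27 − 2·982 − 3·2207 + 4·(-689) = -11368
ΔV = -11368 − (-9960) = -1408; ΔX = 2207 − 1987 = 220
Score = (-1)·(-1408) + (-4)·220 = 528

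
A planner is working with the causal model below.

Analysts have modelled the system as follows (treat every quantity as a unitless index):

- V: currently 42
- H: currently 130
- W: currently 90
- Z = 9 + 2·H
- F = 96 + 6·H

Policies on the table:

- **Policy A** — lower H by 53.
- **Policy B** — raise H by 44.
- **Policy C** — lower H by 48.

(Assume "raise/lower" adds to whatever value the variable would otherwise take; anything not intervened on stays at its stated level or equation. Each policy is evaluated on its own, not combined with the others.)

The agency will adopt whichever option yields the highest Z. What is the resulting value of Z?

Policy A (H − 53):
  H = 130 − 53 = 77
  Z = 9 + 2·77 = 163
Policy B (H + 44):
  H = 130 + 44 = 174
  Z = 9 + 2·174 = 357
Policy C (H − 48):
  H = 130 − 48 = 82
  Z = 9 + 2·82 = 173
Comparing — Policy A: Z=163, Policy B: Z=357, Policy C: Z=173. Highest is 357 (Policy B).

357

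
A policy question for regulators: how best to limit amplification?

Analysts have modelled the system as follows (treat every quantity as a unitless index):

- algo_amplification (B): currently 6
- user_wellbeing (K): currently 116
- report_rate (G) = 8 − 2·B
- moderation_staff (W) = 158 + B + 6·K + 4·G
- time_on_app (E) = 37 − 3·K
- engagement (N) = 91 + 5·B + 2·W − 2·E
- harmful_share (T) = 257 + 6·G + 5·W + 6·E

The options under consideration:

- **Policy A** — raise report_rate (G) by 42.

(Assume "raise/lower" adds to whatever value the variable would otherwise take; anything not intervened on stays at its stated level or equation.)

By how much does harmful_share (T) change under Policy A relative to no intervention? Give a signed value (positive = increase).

1092

Baseline:
  B = 6
  K = 116
  G = 8 − 2·6 = -4
  W = 158 + 6 + 6·116 + 4·(-4) = 844
  E = 37 − 3·116 = -311
  T = 257 + 6·(-4) + 5·844 + 6·(-311) = 2587
Policy A (G + 42):
  B = 6
  K = 116
  G = 8 − 2·6 (+42 from intervention) = 38
  W = 158 + 6 + 6·116 + 4·38 = 1012
  E = 37 − 3·116 = -311
  T = 257 + 6·38 + 5·1012 + 6·(-311) = 3679
Change in T: 3679 − 2587 = 1092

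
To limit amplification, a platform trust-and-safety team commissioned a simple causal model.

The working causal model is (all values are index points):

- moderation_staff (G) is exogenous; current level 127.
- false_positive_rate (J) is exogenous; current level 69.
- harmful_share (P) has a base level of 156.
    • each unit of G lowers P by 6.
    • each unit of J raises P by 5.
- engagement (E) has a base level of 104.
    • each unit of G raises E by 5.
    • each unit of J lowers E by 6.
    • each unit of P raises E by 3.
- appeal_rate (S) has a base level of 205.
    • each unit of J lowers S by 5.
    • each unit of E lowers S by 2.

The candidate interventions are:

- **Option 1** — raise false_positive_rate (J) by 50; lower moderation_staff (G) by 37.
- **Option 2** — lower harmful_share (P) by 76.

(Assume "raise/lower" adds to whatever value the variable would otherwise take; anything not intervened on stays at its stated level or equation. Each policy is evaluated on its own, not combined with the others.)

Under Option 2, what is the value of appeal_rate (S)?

1232

Option 2 (P − 76):
  G = 127
  J = 69
  P = 156 − 6·127 + 5·69 (−76 from intervention) = -337
  E = 104 + 5·127 − 6·69 + 3·(-337) = -686
  S = 205 − 5·69 − 2·(-686) = 1232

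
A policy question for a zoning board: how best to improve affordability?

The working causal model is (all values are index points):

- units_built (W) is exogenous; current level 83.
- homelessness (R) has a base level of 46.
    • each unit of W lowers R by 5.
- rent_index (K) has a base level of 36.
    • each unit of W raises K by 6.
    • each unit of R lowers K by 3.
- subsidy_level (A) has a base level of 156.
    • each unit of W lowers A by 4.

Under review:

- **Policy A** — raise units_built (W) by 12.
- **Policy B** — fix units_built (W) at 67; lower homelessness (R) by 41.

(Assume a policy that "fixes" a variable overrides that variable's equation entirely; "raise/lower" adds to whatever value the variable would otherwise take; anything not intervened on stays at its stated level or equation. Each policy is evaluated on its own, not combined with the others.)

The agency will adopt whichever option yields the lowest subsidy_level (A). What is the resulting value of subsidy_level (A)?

Policy A (W + 12):
  W = 83 + 12 = 95
  A = 156 − 4·95 = -224
Policy B (W := 67, R − 41):
  W = 67
  A = 156 − 4·67 = -112
Comparing — Policy A: A=-224, Policy B: A=-112. Lowest is -224 (Policy A).

-224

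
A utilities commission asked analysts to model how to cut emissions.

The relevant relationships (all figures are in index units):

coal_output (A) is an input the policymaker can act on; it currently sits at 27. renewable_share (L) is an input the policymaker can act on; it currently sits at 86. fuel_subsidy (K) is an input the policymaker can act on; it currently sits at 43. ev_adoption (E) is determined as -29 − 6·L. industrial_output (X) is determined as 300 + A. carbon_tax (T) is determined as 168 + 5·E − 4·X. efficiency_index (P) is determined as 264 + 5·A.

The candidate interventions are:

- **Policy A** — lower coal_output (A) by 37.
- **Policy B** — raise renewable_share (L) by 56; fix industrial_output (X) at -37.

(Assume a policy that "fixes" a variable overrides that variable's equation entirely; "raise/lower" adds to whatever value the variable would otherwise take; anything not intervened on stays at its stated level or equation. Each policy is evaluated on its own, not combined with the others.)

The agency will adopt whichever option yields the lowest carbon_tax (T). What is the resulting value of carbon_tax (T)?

-4089

Policy A (A − 37):
  A = 27 − 37 = -10
  L = 86
  E = -29 − 6·86 = -545
  X = 300 + (-10) = 290
  T = 168 + 5·(-545) − 4·290 = -3717
Policy B (L + 56, X := -37):
  A = 27
  L = 86 + 56 = 142
  E = -29 − 6·142 = -881
  X = -37
  T = 168 + 5·(-881) − 4·(-37) = -4089
Comparing — Policy A: T=-3717, Policy B: T=-4089. Lowest is -4089 (Policy B).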